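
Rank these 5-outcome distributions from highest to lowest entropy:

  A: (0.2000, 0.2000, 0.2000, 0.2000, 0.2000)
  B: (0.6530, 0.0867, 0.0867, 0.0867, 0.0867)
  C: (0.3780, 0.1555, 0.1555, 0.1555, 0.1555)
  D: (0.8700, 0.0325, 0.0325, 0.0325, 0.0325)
A > C > B > D

Key insight: Entropy is maximized by uniform distributions and minimized by concentrated distributions.

Entropies:
  H(A) = 2.3219 bits
  H(B) = 1.6254 bits
  H(C) = 2.2006 bits
  H(D) = 0.8174 bits

Ranking: A > C > B > D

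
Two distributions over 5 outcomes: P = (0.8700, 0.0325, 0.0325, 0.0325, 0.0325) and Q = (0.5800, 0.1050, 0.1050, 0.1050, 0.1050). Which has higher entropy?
Q

P is highly concentrated on one outcome (87%), making it nearly deterministic. Q spreads its mass more evenly (max 58%). The more spread-out distribution has higher entropy: H(P) ≈ 0.817 bits, H(Q) ≈ 1.821 bits.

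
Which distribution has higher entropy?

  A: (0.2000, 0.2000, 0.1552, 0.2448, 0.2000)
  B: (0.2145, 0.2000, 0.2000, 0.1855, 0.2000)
B

Both distributions are close to uniform, making this a harder comparison.

H(A) = 2.3073 bits
H(B) = 2.3204 bits

The distribution closer to uniform has higher entropy.
Answer: B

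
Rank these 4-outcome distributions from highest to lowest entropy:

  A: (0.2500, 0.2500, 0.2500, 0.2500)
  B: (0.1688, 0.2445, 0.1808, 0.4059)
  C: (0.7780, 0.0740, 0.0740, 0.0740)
A > B > C

Key insight: Entropy is maximized by uniform distributions and minimized by concentrated distributions.

- Uniform distributions have maximum entropy log₂(4) = 2.0000 bits
- The more "peaked" or concentrated a distribution, the lower its entropy

Entropies:
  H(A) = 2.0000 bits
  H(B) = 1.9042 bits
  H(C) = 1.1157 bits

Ranking: A > B > C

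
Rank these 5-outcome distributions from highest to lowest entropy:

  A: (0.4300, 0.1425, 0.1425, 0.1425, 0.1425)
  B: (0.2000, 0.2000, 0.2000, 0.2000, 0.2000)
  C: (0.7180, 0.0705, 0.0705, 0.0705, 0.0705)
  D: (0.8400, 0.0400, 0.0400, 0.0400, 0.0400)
B > A > C > D

Key insight: Entropy is maximized by uniform distributions and minimized by concentrated distributions.

Entropies:
  H(A) = 2.1258 bits
  H(B) = 2.3219 bits
  H(C) = 1.4222 bits
  H(D) = 0.9543 bits

Ranking: B > A > C > D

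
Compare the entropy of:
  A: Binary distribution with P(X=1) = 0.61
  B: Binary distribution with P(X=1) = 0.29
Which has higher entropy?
A

For binary distributions, entropy is maximized at p=0.5 and decreases as p moves toward 0 or 1.

H(A) = H(0.61) = 0.9648 bits
H(B) = H(0.29) = 0.8687 bits

Distribution A (p=0.61) is closer to uniform (p=0.5), so it has higher entropy.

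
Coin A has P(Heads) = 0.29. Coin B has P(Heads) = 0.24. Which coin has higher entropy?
A

For binary distributions, entropy is maximized at p=0.5 and decreases as p moves toward 0 or 1.

H(A) = H(0.29) = 0.8687 bits
H(B) = H(0.24) = 0.7950 bits

Distribution A (p=0.29) is closer to uniform (p=0.5), so it has higher entropy.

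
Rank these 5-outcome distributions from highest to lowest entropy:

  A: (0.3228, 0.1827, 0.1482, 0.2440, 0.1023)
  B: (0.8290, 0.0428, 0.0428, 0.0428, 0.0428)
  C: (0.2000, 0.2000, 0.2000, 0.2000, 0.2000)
C > A > B

Key insight: Entropy is maximized by uniform distributions and minimized by concentrated distributions.

- Uniform distributions have maximum entropy log₂(5) = 2.3219 bits
- The more "peaked" or concentrated a distribution, the lower its entropy

Entropies:
  H(A) = 2.2159 bits
  H(B) = 1.0020 bits
  H(C) = 2.3219 bits

Ranking: C > A > B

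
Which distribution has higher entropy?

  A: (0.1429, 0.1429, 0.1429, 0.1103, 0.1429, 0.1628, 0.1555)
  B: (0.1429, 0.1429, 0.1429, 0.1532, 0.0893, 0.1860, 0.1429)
A

Both distributions are close to uniform, making this a harder comparison.

H(A) = 2.7989 bits
H(B) = 2.7815 bits

The distribution closer to uniform has higher entropy.
Answer: A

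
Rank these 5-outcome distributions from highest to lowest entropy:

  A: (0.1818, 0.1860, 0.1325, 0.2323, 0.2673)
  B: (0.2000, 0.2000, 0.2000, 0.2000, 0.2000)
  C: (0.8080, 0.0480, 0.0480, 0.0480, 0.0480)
B > A > C

Key insight: Entropy is maximized by uniform distributions and minimized by concentrated distributions.

- Uniform distributions have maximum entropy log₂(5) = 2.3219 bits
- The more "peaked" or concentrated a distribution, the lower its entropy

Entropies:
  H(A) = 2.2830 bits
  H(B) = 2.3219 bits
  H(C) = 1.0896 bits

Ranking: B > A > C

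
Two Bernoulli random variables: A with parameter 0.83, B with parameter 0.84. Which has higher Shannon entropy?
A

For binary distributions, entropy is maximized at p=0.5 and decreases as p moves toward 0 or 1.

H(A) = H(0.83) = 0.6577 bits
H(B) = H(0.84) = 0.6343 bits

Distribution A (p=0.83) is closer to uniform (p=0.5), so it has higher entropy.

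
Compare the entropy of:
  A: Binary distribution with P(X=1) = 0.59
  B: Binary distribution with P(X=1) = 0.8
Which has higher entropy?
A

For binary distributions, entropy is maximized at p=0.5 and decreases as p moves toward 0 or 1.

H(A) = H(0.59) = 0.9765 bits
H(B) = H(0.8) = 0.7219 bits

Distribution A (p=0.59) is closer to uniform (p=0.5), so it has higher entropy.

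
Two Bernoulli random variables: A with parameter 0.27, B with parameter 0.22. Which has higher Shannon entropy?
A

For binary distributions, entropy is maximized at p=0.5 and decreases as p moves toward 0 or 1.

H(A) = H(0.27) = 0.8415 bits
H(B) = H(0.22) = 0.7602 bits

Distribution A (p=0.27) is closer to uniform (p=0.5), so it has higher entropy.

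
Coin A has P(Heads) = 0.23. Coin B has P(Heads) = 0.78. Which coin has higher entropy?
A

For binary distributions, entropy is maximized at p=0.5 and decreases as p moves toward 0 or 1.

H(A) = H(0.23) = 0.7780 bits
H(B) = H(0.78) = 0.7602 bits

Distribution A (p=0.23) is closer to uniform (p=0.5), so it has higher entropy.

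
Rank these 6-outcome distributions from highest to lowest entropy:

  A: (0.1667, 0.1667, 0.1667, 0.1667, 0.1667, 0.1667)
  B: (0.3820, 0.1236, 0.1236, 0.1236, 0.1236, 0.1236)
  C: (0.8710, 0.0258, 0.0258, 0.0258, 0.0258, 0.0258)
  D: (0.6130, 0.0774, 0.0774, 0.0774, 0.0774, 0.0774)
A > B > D > C

Key insight: Entropy is maximized by uniform distributions and minimized by concentrated distributions.

Entropies:
  H(A) = 2.5850 bits
  H(B) = 2.3944 bits
  H(C) = 0.8542 bits
  H(D) = 1.8614 bits

Ranking: A > B > D > C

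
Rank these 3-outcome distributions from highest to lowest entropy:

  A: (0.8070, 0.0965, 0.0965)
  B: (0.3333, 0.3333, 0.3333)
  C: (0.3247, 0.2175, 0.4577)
B > C > A

Key insight: Entropy is maximized by uniform distributions and minimized by concentrated distributions.

- Uniform distributions have maximum entropy log₂(3) = 1.5850 bits
- The more "peaked" or concentrated a distribution, the lower its entropy

Entropies:
  H(A) = 0.9007 bits
  H(B) = 1.5850 bits
  H(C) = 1.5217 bits

Ranking: B > C > A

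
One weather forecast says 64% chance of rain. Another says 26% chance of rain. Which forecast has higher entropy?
64% forecast

Treat each forecast as a Bernoulli distribution. Binary entropy is maximized at p=0.5 and falls off symmetrically toward 0 or 1. The 64% forecast is closer to 50%, so it is more uncertain. H(64%) ≈ 0.943 bits, H(26%) ≈ 0.827 bits.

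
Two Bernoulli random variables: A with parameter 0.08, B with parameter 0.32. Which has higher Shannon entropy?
B

For binary distributions, entropy is maximized at p=0.5 and decreases as p moves toward 0 or 1.

H(A) = H(0.08) = 0.4022 bits
H(B) = H(0.32) = 0.9044 bits

Distribution B (p=0.32) is closer to uniform (p=0.5), so it has higher entropy.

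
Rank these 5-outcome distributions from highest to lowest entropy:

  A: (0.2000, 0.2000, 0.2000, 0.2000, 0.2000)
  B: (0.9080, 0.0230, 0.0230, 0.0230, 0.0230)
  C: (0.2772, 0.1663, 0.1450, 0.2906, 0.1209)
A > C > B

Key insight: Entropy is maximized by uniform distributions and minimized by concentrated distributions.

- Uniform distributions have maximum entropy log₂(5) = 2.3219 bits
- The more "peaked" or concentrated a distribution, the lower its entropy

Entropies:
  H(A) = 2.3219 bits
  H(B) = 0.6271 bits
  H(C) = 2.2341 bits

Ranking: A > C > B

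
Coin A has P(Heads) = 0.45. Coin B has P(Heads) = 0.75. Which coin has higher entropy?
A

For binary distributions, entropy is maximized at p=0.5 and decreases as p moves toward 0 or 1.

H(A) = H(0.45) = 0.9928 bits
H(B) = H(0.75) = 0.8113 bits

Distribution A (p=0.45) is closer to uniform (p=0.5), so it has higher entropy.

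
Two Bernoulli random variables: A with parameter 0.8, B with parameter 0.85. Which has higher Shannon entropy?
A

For binary distributions, entropy is maximized at p=0.5 and decreases as p moves toward 0 or 1.

H(A) = H(0.8) = 0.7219 bits
H(B) = H(0.85) = 0.6098 bits

Distribution A (p=0.8) is closer to uniform (p=0.5), so it has higher entropy.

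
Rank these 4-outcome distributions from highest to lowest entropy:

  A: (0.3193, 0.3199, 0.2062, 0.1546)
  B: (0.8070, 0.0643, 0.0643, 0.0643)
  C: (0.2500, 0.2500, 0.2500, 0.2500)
C > A > B

Key insight: Entropy is maximized by uniform distributions and minimized by concentrated distributions.

- Uniform distributions have maximum entropy log₂(4) = 2.0000 bits
- The more "peaked" or concentrated a distribution, the lower its entropy

Entropies:
  H(A) = 1.9380 bits
  H(B) = 1.0136 bits
  H(C) = 2.0000 bits

Ranking: C > A > B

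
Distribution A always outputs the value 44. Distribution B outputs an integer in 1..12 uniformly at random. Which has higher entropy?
B

A is deterministic, so H(A) = 0. B is uniform over 12 outcomes, so H(B) = log₂(12) = 3.585 bits. Any distribution with genuine randomness has higher entropy than a deterministic one.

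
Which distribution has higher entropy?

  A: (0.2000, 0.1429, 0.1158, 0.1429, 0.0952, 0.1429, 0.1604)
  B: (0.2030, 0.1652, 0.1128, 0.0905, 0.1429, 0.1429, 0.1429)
A

Both distributions are close to uniform, making this a harder comparison.

H(A) = 2.7743 bits
H(B) = 2.7680 bits

The distribution closer to uniform has higher entropy.
Answer: A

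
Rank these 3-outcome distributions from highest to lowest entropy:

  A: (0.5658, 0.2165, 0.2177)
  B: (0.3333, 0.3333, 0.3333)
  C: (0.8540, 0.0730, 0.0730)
B > A > C

Key insight: Entropy is maximized by uniform distributions and minimized by concentrated distributions.

- Uniform distributions have maximum entropy log₂(3) = 1.5850 bits
- The more "peaked" or concentrated a distribution, the lower its entropy

Entropies:
  H(A) = 1.4217 bits
  H(B) = 1.5850 bits
  H(C) = 0.7457 bits

Ranking: B > A > C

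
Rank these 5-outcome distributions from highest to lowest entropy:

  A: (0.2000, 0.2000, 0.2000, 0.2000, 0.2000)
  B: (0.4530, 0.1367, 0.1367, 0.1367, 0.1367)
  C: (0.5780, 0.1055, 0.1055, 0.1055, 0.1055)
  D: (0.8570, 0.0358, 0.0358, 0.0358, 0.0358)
A > B > C > D

Key insight: Entropy is maximized by uniform distributions and minimized by concentrated distributions.

Entropies:
  H(A) = 2.3219 bits
  H(B) = 2.0876 bits
  H(C) = 1.8264 bits
  H(D) = 0.8780 bits

Ranking: A > B > C > D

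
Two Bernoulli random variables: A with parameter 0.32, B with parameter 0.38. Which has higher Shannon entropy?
B

For binary distributions, entropy is maximized at p=0.5 and decreases as p moves toward 0 or 1.

H(A) = H(0.32) = 0.9044 bits
H(B) = H(0.38) = 0.9580 bits

Distribution B (p=0.38) is closer to uniform (p=0.5), so it has higher entropy.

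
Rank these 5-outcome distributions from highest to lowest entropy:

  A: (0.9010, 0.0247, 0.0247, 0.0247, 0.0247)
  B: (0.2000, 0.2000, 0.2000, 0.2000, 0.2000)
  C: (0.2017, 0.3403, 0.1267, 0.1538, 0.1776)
B > C > A

Key insight: Entropy is maximized by uniform distributions and minimized by concentrated distributions.

- Uniform distributions have maximum entropy log₂(5) = 2.3219 bits
- The more "peaked" or concentrated a distribution, the lower its entropy

Entropies:
  H(A) = 0.6638 bits
  H(B) = 2.3219 bits
  H(C) = 2.2309 bits

Ranking: B > C > A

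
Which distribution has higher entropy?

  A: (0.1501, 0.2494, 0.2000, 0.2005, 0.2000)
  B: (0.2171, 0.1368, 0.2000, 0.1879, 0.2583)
A

Both distributions are close to uniform, making this a harder comparison.

H(A) = 2.3039 bits
H(B) = 2.2929 bits

The distribution closer to uniform has higher entropy.
Answer: A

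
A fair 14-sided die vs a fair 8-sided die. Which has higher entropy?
14-sided die

Both are uniform distributions; for uniform over n outcomes, H = log₂(n). H(14-sided) = log₂(14) = 3.807 bits and H(8-sided) = log₂(8) = 3.000 bits. More outcomes in a uniform distribution means higher entropy.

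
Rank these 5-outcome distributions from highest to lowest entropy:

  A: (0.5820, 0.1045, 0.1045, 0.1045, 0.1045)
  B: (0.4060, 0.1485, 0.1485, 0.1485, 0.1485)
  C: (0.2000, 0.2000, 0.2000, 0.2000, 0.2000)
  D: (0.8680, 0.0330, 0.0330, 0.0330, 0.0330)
C > B > A > D

Key insight: Entropy is maximized by uniform distributions and minimized by concentrated distributions.

Entropies:
  H(A) = 1.8165 bits
  H(B) = 2.1624 bits
  H(C) = 2.3219 bits
  H(D) = 0.8269 bits

Ranking: C > B > A > D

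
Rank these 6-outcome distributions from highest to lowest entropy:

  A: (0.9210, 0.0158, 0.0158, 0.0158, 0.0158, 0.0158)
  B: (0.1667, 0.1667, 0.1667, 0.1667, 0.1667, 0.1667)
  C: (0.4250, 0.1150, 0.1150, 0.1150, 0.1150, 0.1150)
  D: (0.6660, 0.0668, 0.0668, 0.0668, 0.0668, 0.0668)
B > C > D > A

Key insight: Entropy is maximized by uniform distributions and minimized by concentrated distributions.

Entropies:
  H(A) = 0.5821 bits
  H(B) = 2.5850 bits
  H(C) = 2.3188 bits
  H(D) = 1.6945 bits

Ranking: B > C > D > A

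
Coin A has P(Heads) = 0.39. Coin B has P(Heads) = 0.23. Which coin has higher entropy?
A

For binary distributions, entropy is maximized at p=0.5 and decreases as p moves toward 0 or 1.

H(A) = H(0.39) = 0.9648 bits
H(B) = H(0.23) = 0.7780 bits

Distribution A (p=0.39) is closer to uniform (p=0.5), so it has higher entropy.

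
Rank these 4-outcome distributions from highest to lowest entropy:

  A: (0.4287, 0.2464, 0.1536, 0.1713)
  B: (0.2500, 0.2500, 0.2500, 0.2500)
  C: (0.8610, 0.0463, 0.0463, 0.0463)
B > A > C

Key insight: Entropy is maximized by uniform distributions and minimized by concentrated distributions.

- Uniform distributions have maximum entropy log₂(4) = 2.0000 bits
- The more "peaked" or concentrated a distribution, the lower its entropy

Entropies:
  H(A) = 1.8730 bits
  H(B) = 2.0000 bits
  H(C) = 0.8019 bits

Ranking: B > A > C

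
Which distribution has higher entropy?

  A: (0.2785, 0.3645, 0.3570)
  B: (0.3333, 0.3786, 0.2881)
B

Both distributions are close to uniform, making this a harder comparison.

H(A) = 1.5748 bits
H(B) = 1.5761 bits

The distribution closer to uniform has higher entropy.
Answer: B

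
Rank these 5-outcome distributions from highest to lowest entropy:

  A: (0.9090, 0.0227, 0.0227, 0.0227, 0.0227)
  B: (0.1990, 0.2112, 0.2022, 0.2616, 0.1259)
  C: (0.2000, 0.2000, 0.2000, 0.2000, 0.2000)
C > B > A

Key insight: Entropy is maximized by uniform distributions and minimized by concentrated distributions.

- Uniform distributions have maximum entropy log₂(5) = 2.3219 bits
- The more "peaked" or concentrated a distribution, the lower its entropy

Entropies:
  H(A) = 0.6218 bits
  H(B) = 2.2861 bits
  H(C) = 2.3219 bits

Ranking: C > B > A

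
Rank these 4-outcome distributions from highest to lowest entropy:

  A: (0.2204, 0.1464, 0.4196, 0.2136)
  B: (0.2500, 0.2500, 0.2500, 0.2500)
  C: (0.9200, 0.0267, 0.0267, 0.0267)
B > A > C

Key insight: Entropy is maximized by uniform distributions and minimized by concentrated distributions.

- Uniform distributions have maximum entropy log₂(4) = 2.0000 bits
- The more "peaked" or concentrated a distribution, the lower its entropy

Entropies:
  H(A) = 1.8881 bits
  H(B) = 2.0000 bits
  H(C) = 0.5290 bits

Ranking: B > A > C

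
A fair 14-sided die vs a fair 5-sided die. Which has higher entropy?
14-sided die

Both are uniform distributions; for uniform over n outcomes, H = log₂(n). H(14-sided) = log₂(14) = 3.807 bits and H(5-sided) = log₂(5) = 2.322 bits. More outcomes in a uniform distribution means higher entropy.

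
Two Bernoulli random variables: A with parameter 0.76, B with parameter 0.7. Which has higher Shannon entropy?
B

For binary distributions, entropy is maximized at p=0.5 and decreases as p moves toward 0 or 1.

H(A) = H(0.76) = 0.7950 bits
H(B) = H(0.7) = 0.8813 bits

Distribution B (p=0.7) is closer to uniform (p=0.5), so it has higher entropy.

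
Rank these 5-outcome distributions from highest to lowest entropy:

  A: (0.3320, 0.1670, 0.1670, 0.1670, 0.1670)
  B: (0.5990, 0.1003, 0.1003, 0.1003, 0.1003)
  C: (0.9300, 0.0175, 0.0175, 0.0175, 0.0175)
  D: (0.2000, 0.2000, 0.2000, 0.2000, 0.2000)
D > A > B > C

Key insight: Entropy is maximized by uniform distributions and minimized by concentrated distributions.

Entropies:
  H(A) = 2.2530 bits
  H(B) = 1.7735 bits
  H(C) = 0.5059 bits
  H(D) = 2.3219 bits

Ranking: D > A > B > C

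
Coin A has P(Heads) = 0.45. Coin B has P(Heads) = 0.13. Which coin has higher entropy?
A

For binary distributions, entropy is maximized at p=0.5 and decreases as p moves toward 0 or 1.

H(A) = H(0.45) = 0.9928 bits
H(B) = H(0.13) = 0.5574 bits

Distribution A (p=0.45) is closer to uniform (p=0.5), so it has higher entropy.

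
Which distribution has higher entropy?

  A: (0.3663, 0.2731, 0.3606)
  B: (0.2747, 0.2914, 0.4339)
A

Both distributions are close to uniform, making this a harder comparison.

H(A) = 1.5728 bits
H(B) = 1.5531 bits

The distribution closer to uniform has higher entropy.
Answer: A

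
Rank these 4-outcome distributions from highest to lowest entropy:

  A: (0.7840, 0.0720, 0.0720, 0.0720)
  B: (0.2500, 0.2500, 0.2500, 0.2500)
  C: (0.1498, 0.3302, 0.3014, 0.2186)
B > C > A

Key insight: Entropy is maximized by uniform distributions and minimized by concentrated distributions.

- Uniform distributions have maximum entropy log₂(4) = 2.0000 bits
- The more "peaked" or concentrated a distribution, the lower its entropy

Entropies:
  H(A) = 1.0951 bits
  H(B) = 2.0000 bits
  H(C) = 1.9392 bits

Ranking: B > C > A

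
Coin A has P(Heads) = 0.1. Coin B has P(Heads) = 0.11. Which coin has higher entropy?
B

For binary distributions, entropy is maximized at p=0.5 and decreases as p moves toward 0 or 1.

H(A) = H(0.1) = 0.4690 bits
H(B) = H(0.11) = 0.4999 bits

Distribution B (p=0.11) is closer to uniform (p=0.5), so it has higher entropy.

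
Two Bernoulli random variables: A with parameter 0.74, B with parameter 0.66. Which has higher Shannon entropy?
B

For binary distributions, entropy is maximized at p=0.5 and decreases as p moves toward 0 or 1.

H(A) = H(0.74) = 0.8267 bits
H(B) = H(0.66) = 0.9248 bits

Distribution B (p=0.66) is closer to uniform (p=0.5), so it has higher entropy.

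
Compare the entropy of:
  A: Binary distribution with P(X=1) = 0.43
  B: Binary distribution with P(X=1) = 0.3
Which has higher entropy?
A

For binary distributions, entropy is maximized at p=0.5 and decreases as p moves toward 0 or 1.

H(A) = H(0.43) = 0.9858 bits
H(B) = H(0.3) = 0.8813 bits

Distribution A (p=0.43) is closer to uniform (p=0.5), so it has higher entropy.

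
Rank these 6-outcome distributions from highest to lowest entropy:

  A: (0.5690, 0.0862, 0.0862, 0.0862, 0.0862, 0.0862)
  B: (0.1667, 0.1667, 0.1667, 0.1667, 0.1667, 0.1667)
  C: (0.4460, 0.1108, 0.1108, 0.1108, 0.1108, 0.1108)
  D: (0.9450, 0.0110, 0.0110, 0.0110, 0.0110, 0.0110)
B > C > A > D

Key insight: Entropy is maximized by uniform distributions and minimized by concentrated distributions.

Entropies:
  H(A) = 1.9870 bits
  H(B) = 2.5850 bits
  H(C) = 2.2779 bits
  H(D) = 0.4350 bits

Ranking: B > C > A > D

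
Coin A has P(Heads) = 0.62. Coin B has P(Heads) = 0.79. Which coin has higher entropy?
A

For binary distributions, entropy is maximized at p=0.5 and decreases as p moves toward 0 or 1.

H(A) = H(0.62) = 0.9580 bits
H(B) = H(0.79) = 0.7415 bits

Distribution A (p=0.62) is closer to uniform (p=0.5), so it has higher entropy.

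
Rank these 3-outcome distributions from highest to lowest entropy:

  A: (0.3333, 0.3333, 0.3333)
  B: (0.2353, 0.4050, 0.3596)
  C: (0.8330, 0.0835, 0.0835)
A > B > C

Key insight: Entropy is maximized by uniform distributions and minimized by concentrated distributions.

- Uniform distributions have maximum entropy log₂(3) = 1.5850 bits
- The more "peaked" or concentrated a distribution, the lower its entropy

Entropies:
  H(A) = 1.5850 bits
  H(B) = 1.5499 bits
  H(C) = 0.8178 bits

Ranking: A > B > C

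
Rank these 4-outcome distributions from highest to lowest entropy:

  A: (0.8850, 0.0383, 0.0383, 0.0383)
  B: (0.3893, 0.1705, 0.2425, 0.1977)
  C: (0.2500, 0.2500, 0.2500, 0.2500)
C > B > A

Key insight: Entropy is maximized by uniform distributions and minimized by concentrated distributions.

- Uniform distributions have maximum entropy log₂(4) = 2.0000 bits
- The more "peaked" or concentrated a distribution, the lower its entropy

Entropies:
  H(A) = 0.6971 bits
  H(B) = 1.9230 bits
  H(C) = 2.0000 bits

Ranking: C > B > A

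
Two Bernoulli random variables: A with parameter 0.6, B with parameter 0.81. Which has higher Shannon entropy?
A

For binary distributions, entropy is maximized at p=0.5 and decreases as p moves toward 0 or 1.

H(A) = H(0.6) = 0.9710 bits
H(B) = H(0.81) = 0.7015 bits

Distribution A (p=0.6) is closer to uniform (p=0.5), so it has higher entropy.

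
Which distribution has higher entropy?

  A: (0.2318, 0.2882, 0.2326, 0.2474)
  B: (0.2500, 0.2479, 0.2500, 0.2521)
B

Both distributions are close to uniform, making this a harder comparison.

H(A) = 1.9941 bits
H(B) = 2.0000 bits

The distribution closer to uniform has higher entropy.
Answer: B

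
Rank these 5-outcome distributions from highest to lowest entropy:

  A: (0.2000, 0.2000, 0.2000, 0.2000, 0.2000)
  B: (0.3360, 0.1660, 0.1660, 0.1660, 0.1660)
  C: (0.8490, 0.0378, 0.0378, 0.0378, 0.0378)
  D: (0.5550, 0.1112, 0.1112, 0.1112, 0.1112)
A > B > D > C

Key insight: Entropy is maximized by uniform distributions and minimized by concentrated distributions.

Entropies:
  H(A) = 2.3219 bits
  H(B) = 2.2489 bits
  H(C) = 0.9143 bits
  H(D) = 1.8813 bits

Ranking: A > B > D > C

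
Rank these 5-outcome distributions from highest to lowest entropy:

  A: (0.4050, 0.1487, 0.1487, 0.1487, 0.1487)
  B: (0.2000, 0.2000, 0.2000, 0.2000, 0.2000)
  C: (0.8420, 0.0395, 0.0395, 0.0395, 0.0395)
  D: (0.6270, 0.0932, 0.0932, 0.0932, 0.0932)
B > A > D > C

Key insight: Entropy is maximized by uniform distributions and minimized by concentrated distributions.

Entropies:
  H(A) = 2.1638 bits
  H(B) = 2.3219 bits
  H(C) = 0.9455 bits
  H(D) = 1.6989 bits

Ranking: B > A > D > C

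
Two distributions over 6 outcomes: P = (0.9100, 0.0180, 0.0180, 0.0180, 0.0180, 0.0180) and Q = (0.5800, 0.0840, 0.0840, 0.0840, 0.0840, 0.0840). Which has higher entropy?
Q

P is highly concentrated on one outcome (91%), making it nearly deterministic. Q spreads its mass more evenly (max 58%). The more spread-out distribution has higher entropy: H(P) ≈ 0.645 bits, H(Q) ≈ 1.957 bits.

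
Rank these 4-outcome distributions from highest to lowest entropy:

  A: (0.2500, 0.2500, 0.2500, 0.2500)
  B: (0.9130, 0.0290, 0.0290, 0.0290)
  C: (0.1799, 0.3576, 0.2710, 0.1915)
A > C > B

Key insight: Entropy is maximized by uniform distributions and minimized by concentrated distributions.

- Uniform distributions have maximum entropy log₂(4) = 2.0000 bits
- The more "peaked" or concentrated a distribution, the lower its entropy

Entropies:
  H(A) = 2.0000 bits
  H(B) = 0.5643 bits
  H(C) = 1.9428 bits

Ranking: A > C > B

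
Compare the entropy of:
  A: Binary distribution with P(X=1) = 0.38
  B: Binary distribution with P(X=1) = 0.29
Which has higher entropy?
A

For binary distributions, entropy is maximized at p=0.5 and decreases as p moves toward 0 or 1.

H(A) = H(0.38) = 0.9580 bits
H(B) = H(0.29) = 0.8687 bits

Distribution A (p=0.38) is closer to uniform (p=0.5), so it has higher entropy.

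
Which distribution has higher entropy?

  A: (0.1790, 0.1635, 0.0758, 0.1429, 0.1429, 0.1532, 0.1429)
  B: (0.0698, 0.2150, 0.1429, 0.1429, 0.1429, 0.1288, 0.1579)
A

Both distributions are close to uniform, making this a harder comparison.

H(A) = 2.7712 bits
H(B) = 2.7492 bits

The distribution closer to uniform has higher entropy.
Answer: A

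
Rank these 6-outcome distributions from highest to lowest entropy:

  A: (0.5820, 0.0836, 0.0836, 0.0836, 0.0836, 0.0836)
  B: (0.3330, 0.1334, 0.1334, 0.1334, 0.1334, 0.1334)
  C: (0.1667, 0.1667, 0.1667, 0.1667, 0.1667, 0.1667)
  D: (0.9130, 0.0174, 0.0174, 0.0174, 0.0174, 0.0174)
C > B > A > D

Key insight: Entropy is maximized by uniform distributions and minimized by concentrated distributions.

Entropies:
  H(A) = 1.9511 bits
  H(B) = 2.4667 bits
  H(C) = 2.5850 bits
  H(D) = 0.6284 bits

Ranking: C > B > A > D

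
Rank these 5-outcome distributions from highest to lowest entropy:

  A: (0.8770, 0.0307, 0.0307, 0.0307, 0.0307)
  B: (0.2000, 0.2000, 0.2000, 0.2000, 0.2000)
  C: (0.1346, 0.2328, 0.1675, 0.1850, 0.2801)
B > C > A

Key insight: Entropy is maximized by uniform distributions and minimized by concentrated distributions.

- Uniform distributions have maximum entropy log₂(5) = 2.3219 bits
- The more "peaked" or concentrated a distribution, the lower its entropy

Entropies:
  H(A) = 0.7839 bits
  H(B) = 2.3219 bits
  H(C) = 2.2754 bits

Ranking: B > C > A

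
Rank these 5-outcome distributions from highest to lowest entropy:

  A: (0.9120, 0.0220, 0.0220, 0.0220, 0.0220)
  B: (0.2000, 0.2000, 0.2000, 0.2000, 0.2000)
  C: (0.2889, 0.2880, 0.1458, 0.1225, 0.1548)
B > C > A

Key insight: Entropy is maximized by uniform distributions and minimized by concentrated distributions.

- Uniform distributions have maximum entropy log₂(5) = 2.3219 bits
- The more "peaked" or concentrated a distribution, the lower its entropy

Entropies:
  H(A) = 0.6058 bits
  H(B) = 2.3219 bits
  H(C) = 2.2274 bits

Ranking: B > C > A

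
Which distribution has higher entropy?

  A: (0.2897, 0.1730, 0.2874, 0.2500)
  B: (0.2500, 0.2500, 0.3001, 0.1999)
B

Both distributions are close to uniform, making this a harder comparison.

H(A) = 1.9726 bits
H(B) = 1.9854 bits

The distribution closer to uniform has higher entropy.
Answer: B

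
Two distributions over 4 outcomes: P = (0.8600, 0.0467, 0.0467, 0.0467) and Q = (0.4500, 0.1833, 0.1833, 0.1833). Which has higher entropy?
Q

P is highly concentrated on one outcome (86%), making it nearly deterministic. Q spreads its mass more evenly (max 45%). The more spread-out distribution has higher entropy: H(P) ≈ 0.806 bits, H(Q) ≈ 1.865 bits.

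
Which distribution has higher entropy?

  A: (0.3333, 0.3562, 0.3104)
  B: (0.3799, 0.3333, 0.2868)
A

Both distributions are close to uniform, making this a harder comparison.

H(A) = 1.5827 bits
H(B) = 1.5755 bits

The distribution closer to uniform has higher entropy.
Answer: A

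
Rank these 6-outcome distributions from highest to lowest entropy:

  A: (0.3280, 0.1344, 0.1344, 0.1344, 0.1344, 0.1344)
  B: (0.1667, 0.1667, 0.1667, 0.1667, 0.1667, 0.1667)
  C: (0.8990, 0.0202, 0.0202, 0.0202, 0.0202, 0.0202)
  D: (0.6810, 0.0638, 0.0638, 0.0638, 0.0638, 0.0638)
B > A > D > C

Key insight: Entropy is maximized by uniform distributions and minimized by concentrated distributions.

Entropies:
  H(A) = 2.4732 bits
  H(B) = 2.5850 bits
  H(C) = 0.7067 bits
  H(D) = 1.6440 bits

Ranking: B > A > D > C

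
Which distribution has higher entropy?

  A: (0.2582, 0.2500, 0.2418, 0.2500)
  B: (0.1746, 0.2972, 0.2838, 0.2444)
A

Both distributions are close to uniform, making this a harder comparison.

H(A) = 1.9996 bits
H(B) = 1.9724 bits

The distribution closer to uniform has higher entropy.
Answer: A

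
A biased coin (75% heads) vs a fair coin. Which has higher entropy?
Fair coin

The fair coin is uniform (p=0.5), maximizing binary entropy at 1 bit. The biased coin has H(0.75) ≈ 0.811 bits — its outcome is more predictable, so its entropy is lower.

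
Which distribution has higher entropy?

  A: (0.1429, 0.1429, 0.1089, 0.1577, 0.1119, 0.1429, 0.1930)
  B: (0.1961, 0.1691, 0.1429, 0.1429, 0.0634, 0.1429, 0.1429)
A

Both distributions are close to uniform, making this a harder comparison.

H(A) = 2.7833 bits
H(B) = 2.7509 bits

The distribution closer to uniform has higher entropy.
Answer: A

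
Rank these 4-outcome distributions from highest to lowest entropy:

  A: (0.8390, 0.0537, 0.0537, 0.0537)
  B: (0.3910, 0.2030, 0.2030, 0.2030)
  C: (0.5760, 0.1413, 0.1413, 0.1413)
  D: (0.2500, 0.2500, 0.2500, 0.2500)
D > B > C > A

Key insight: Entropy is maximized by uniform distributions and minimized by concentrated distributions.

Entropies:
  H(A) = 0.8919 bits
  H(B) = 1.9307 bits
  H(C) = 1.6553 bits
  H(D) = 2.0000 bits

Ranking: D > B > C > A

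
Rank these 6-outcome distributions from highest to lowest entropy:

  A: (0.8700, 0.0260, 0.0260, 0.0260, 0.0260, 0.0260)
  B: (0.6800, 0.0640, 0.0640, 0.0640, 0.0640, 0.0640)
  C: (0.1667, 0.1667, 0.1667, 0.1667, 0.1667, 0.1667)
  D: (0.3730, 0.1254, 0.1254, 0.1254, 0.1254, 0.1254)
C > D > B > A

Key insight: Entropy is maximized by uniform distributions and minimized by concentrated distributions.

Entropies:
  H(A) = 0.8593 bits
  H(B) = 1.6474 bits
  H(C) = 2.5850 bits
  H(D) = 2.4088 bits

Ranking: C > D > B > A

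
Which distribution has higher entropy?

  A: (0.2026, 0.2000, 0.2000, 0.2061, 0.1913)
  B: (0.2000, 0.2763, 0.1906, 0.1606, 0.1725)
A

Both distributions are close to uniform, making this a harder comparison.

H(A) = 2.3215 bits
H(B) = 2.2940 bits

The distribution closer to uniform has higher entropy.
Answer: A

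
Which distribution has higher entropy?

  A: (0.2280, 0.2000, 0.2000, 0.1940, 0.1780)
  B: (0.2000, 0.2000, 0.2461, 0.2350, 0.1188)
A

Both distributions are close to uniform, making this a harder comparison.

H(A) = 2.3173 bits
H(B) = 2.2828 bits

The distribution closer to uniform has higher entropy.
Answer: A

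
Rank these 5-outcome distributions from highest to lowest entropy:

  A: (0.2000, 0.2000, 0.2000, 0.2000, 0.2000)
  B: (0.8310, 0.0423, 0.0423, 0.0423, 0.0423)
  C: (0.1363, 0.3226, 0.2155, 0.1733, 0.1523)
A > C > B

Key insight: Entropy is maximized by uniform distributions and minimized by concentrated distributions.

- Uniform distributions have maximum entropy log₂(5) = 2.3219 bits
- The more "peaked" or concentrated a distribution, the lower its entropy

Entropies:
  H(A) = 2.3219 bits
  H(B) = 0.9934 bits
  H(C) = 2.2473 bits

Ranking: A > C > B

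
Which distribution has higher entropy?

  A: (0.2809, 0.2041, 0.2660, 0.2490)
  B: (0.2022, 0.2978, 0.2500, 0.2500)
A

Both distributions are close to uniform, making this a harder comparison.

H(A) = 1.9901 bits
H(B) = 1.9868 bits

The distribution closer to uniform has higher entropy.
Answer: A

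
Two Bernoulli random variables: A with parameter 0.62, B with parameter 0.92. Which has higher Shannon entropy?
A

For binary distributions, entropy is maximized at p=0.5 and decreases as p moves toward 0 or 1.

H(A) = H(0.62) = 0.9580 bits
H(B) = H(0.92) = 0.4022 bits

Distribution A (p=0.62) is closer to uniform (p=0.5), so it has higher entropy.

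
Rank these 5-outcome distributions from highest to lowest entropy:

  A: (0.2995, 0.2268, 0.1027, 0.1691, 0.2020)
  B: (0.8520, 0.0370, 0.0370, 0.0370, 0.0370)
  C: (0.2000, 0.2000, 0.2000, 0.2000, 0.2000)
C > A > B

Key insight: Entropy is maximized by uniform distributions and minimized by concentrated distributions.

- Uniform distributions have maximum entropy log₂(5) = 2.3219 bits
- The more "peaked" or concentrated a distribution, the lower its entropy

Entropies:
  H(A) = 2.2432 bits
  H(B) = 0.9008 bits
  H(C) = 2.3219 bits

Ranking: C > A > B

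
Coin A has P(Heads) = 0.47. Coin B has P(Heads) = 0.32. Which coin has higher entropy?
A

For binary distributions, entropy is maximized at p=0.5 and decreases as p moves toward 0 or 1.

H(A) = H(0.47) = 0.9974 bits
H(B) = H(0.32) = 0.9044 bits

Distribution A (p=0.47) is closer to uniform (p=0.5), so it has higher entropy.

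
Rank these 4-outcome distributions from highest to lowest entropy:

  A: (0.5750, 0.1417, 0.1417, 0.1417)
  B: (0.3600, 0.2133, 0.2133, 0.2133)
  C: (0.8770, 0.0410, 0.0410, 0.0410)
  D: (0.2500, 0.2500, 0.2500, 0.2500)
D > B > A > C

Key insight: Entropy is maximized by uniform distributions and minimized by concentrated distributions.

Entropies:
  H(A) = 1.6573 bits
  H(B) = 1.9571 bits
  H(C) = 0.7329 bits
  H(D) = 2.0000 bits

Ranking: D > B > A > C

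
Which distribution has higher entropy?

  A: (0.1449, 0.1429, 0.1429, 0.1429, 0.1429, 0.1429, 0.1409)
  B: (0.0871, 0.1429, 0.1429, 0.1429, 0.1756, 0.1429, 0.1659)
A

Both distributions are close to uniform, making this a harder comparison.

H(A) = 2.8073 bits
H(B) = 2.7815 bits

The distribution closer to uniform has higher entropy.
Answer: A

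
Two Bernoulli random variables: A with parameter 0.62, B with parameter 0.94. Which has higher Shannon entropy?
A

For binary distributions, entropy is maximized at p=0.5 and decreases as p moves toward 0 or 1.

H(A) = H(0.62) = 0.9580 bits
H(B) = H(0.94) = 0.3274 bits

Distribution A (p=0.62) is closer to uniform (p=0.5), so it has higher entropy.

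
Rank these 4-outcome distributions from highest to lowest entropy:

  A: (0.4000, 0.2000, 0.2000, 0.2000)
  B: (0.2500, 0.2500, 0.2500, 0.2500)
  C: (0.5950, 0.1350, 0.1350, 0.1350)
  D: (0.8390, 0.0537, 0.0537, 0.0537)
B > A > C > D

Key insight: Entropy is maximized by uniform distributions and minimized by concentrated distributions.

Entropies:
  H(A) = 1.9219 bits
  H(B) = 2.0000 bits
  H(C) = 1.6157 bits
  H(D) = 0.8919 bits

Ranking: B > A > C > D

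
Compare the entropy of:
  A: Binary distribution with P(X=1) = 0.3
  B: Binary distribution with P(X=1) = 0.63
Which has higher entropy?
B

For binary distributions, entropy is maximized at p=0.5 and decreases as p moves toward 0 or 1.

H(A) = H(0.3) = 0.8813 bits
H(B) = H(0.63) = 0.9507 bits

Distribution B (p=0.63) is closer to uniform (p=0.5), so it has higher entropy.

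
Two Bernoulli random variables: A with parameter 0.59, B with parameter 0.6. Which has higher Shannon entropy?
A

For binary distributions, entropy is maximized at p=0.5 and decreases as p moves toward 0 or 1.

H(A) = H(0.59) = 0.9765 bits
H(B) = H(0.6) = 0.9710 bits

Distribution A (p=0.59) is closer to uniform (p=0.5), so it has higher entropy.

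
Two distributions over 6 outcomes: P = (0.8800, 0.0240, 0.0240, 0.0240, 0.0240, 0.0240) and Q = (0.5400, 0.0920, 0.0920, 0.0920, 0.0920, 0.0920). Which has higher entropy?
Q

P is highly concentrated on one outcome (88%), making it nearly deterministic. Q spreads its mass more evenly (max 54%). The more spread-out distribution has higher entropy: H(P) ≈ 0.808 bits, H(Q) ≈ 2.063 bits.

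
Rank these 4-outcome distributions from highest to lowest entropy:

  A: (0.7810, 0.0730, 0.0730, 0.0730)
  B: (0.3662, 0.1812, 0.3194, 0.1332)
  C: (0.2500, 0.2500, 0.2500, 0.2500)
C > B > A

Key insight: Entropy is maximized by uniform distributions and minimized by concentrated distributions.

- Uniform distributions have maximum entropy log₂(4) = 2.0000 bits
- The more "peaked" or concentrated a distribution, the lower its entropy

Entropies:
  H(A) = 1.1054 bits
  H(B) = 1.8905 bits
  H(C) = 2.0000 bits

Ranking: C > B > A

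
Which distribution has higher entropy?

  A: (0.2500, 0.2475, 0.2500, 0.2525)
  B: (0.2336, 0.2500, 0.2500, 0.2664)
A

Both distributions are close to uniform, making this a harder comparison.

H(A) = 2.0000 bits
H(B) = 1.9985 bits

The distribution closer to uniform has higher entropy.
Answer: A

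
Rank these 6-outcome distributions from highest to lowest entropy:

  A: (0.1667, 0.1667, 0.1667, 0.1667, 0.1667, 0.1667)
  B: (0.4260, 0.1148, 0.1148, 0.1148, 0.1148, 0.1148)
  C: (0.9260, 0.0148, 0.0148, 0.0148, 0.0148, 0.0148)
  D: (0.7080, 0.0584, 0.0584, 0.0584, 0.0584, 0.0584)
A > B > D > C

Key insight: Entropy is maximized by uniform distributions and minimized by concentrated distributions.

Entropies:
  H(A) = 2.5850 bits
  H(B) = 2.3169 bits
  H(C) = 0.5525 bits
  H(D) = 1.5493 bits

Ranking: A > B > D > C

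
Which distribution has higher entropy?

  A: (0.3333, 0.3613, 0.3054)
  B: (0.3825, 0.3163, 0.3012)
A

Both distributions are close to uniform, making this a harder comparison.

H(A) = 1.5816 bits
H(B) = 1.5770 bits

The distribution closer to uniform has higher entropy.
Answer: A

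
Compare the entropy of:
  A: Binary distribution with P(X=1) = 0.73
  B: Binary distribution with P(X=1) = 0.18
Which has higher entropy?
A

For binary distributions, entropy is maximized at p=0.5 and decreases as p moves toward 0 or 1.

H(A) = H(0.73) = 0.8415 bits
H(B) = H(0.18) = 0.6801 bits

Distribution A (p=0.73) is closer to uniform (p=0.5), so it has higher entropy.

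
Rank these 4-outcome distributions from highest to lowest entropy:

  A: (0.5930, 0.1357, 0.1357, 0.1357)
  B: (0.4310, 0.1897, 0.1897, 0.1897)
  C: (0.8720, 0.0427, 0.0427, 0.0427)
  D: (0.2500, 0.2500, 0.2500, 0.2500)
D > B > A > C

Key insight: Entropy is maximized by uniform distributions and minimized by concentrated distributions.

Entropies:
  H(A) = 1.6200 bits
  H(B) = 1.8881 bits
  H(C) = 0.7548 bits
  H(D) = 2.0000 bits

Ranking: D > B > A > C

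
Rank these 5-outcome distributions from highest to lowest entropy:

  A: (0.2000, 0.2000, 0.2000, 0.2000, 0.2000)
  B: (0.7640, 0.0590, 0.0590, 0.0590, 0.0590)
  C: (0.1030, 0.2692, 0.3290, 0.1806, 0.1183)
A > C > B

Key insight: Entropy is maximized by uniform distributions and minimized by concentrated distributions.

- Uniform distributions have maximum entropy log₂(5) = 2.3219 bits
- The more "peaked" or concentrated a distribution, the lower its entropy

Entropies:
  H(A) = 2.3219 bits
  H(B) = 1.2603 bits
  H(C) = 2.1852 bits

Ranking: A > C > B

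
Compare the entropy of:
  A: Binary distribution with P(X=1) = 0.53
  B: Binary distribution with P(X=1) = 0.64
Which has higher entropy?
A

For binary distributions, entropy is maximized at p=0.5 and decreases as p moves toward 0 or 1.

H(A) = H(0.53) = 0.9974 bits
H(B) = H(0.64) = 0.9427 bits

Distribution A (p=0.53) is closer to uniform (p=0.5), so it has higher entropy.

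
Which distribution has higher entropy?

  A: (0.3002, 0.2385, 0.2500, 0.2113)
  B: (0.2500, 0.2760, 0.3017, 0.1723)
A

Both distributions are close to uniform, making this a harder comparison.

H(A) = 1.9882 bits
H(B) = 1.9713 bits

The distribution closer to uniform has higher entropy.
Answer: A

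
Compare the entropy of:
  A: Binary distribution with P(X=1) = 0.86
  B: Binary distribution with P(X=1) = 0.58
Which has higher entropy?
B

For binary distributions, entropy is maximized at p=0.5 and decreases as p moves toward 0 or 1.

H(A) = H(0.86) = 0.5842 bits
H(B) = H(0.58) = 0.9815 bits

Distribution B (p=0.58) is closer to uniform (p=0.5), so it has higher entropy.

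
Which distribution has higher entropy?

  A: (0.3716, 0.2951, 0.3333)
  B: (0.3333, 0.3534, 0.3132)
B

Both distributions are close to uniform, making this a harder comparison.

H(A) = 1.5786 bits
H(B) = 1.5832 bits

The distribution closer to uniform has higher entropy.
Answer: B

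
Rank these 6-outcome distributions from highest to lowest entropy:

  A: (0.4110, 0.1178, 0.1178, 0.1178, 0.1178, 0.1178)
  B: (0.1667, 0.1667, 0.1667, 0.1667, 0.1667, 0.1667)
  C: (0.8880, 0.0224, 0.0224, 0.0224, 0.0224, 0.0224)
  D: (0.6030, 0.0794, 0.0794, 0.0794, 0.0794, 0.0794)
B > A > D > C

Key insight: Entropy is maximized by uniform distributions and minimized by concentrated distributions.

Entropies:
  H(A) = 2.3446 bits
  H(B) = 2.5850 bits
  H(C) = 0.7660 bits
  H(D) = 1.8910 bits

Ranking: B > A > D > C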